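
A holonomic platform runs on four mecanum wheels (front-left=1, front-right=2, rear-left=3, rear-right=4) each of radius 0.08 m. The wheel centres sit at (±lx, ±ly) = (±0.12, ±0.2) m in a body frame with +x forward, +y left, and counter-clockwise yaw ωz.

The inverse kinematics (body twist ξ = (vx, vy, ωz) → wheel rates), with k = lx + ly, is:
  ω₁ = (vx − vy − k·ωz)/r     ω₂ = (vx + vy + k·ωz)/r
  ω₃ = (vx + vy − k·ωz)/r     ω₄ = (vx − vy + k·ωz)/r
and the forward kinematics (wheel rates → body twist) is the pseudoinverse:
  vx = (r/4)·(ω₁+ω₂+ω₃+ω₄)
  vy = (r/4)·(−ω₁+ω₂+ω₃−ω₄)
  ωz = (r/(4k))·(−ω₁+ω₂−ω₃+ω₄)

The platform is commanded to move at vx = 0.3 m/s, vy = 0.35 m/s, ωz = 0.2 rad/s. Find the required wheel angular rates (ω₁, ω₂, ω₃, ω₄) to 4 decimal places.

k = lx + ly = 0.12 + 0.2 = 0.3200;  k·ωz = 0.3200·0.2 = 0.0640
ω₁ (FL) = (vx − vy − k·ωz)/r = -0.1140/0.08 = -1.4250
ω₂ (FR) = (vx + vy + k·ωz)/r = 0.7140/0.08 = 8.9250
ω₃ (RL) = (vx + vy − k·ωz)/r = 0.5860/0.08 = 7.3250
ω₄ (RR) = (vx − vy + k·ωz)/r = 0.0140/0.08 = 0.1750

(-1.4250, 8.9250, 7.3250, 0.1750)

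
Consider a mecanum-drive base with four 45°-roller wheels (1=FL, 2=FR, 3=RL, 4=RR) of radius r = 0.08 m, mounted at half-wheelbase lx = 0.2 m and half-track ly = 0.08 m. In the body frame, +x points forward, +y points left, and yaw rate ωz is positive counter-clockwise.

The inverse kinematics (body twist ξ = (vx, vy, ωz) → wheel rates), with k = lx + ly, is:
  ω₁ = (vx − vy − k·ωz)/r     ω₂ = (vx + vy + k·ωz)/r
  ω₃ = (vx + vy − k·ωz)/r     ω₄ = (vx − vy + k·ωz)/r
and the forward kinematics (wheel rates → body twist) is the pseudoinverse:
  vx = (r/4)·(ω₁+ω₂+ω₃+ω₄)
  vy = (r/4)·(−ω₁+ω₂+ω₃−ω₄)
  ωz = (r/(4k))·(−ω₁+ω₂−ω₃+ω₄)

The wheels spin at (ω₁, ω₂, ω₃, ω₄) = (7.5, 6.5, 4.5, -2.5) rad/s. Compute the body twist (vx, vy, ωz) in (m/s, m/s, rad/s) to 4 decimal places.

k = lx + ly = 0.2 + 0.08 = 0.2800
ω₁+ω₂+ω₃+ω₄ = 16.0000  →  vx = (0.08/4)·16.0000 = 0.3200
−ω₁+ω₂+ω₃−ω₄ = 6.0000  →  vy = (0.08/4)·6.0000 = 0.1200
−ω₁+ω₂−ω₃+ω₄ = -8.0000  →  ωz = (0.08/1.1200)·-8.0000 = -0.5714

(0.3200, 0.1200, -0.5714)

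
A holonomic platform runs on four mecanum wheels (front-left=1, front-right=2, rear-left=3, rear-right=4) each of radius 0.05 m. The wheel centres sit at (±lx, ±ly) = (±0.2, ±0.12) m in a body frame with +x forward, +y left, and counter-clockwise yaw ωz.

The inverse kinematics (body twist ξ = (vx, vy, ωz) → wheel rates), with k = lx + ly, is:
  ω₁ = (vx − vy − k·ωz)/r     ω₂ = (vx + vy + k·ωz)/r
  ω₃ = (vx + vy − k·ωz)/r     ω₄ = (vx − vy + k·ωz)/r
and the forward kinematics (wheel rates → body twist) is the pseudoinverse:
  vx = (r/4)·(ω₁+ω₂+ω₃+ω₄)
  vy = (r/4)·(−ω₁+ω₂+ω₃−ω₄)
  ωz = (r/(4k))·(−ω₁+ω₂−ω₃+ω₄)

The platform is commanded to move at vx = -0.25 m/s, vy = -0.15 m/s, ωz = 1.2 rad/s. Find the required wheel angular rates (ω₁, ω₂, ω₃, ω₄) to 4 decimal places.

(-9.6800, -0.3200, -15.6800, 5.6800)

k = lx + ly = 0.2 + 0.12 = 0.3200;  k·ωz = 0.3200·1.2 = 0.3840
ω₁ (FL) = (vx − vy − k·ωz)/r = -0.4840/0.05 = -9.6800
ω₂ (FR) = (vx + vy + k·ωz)/r = -0.0160/0.05 = -0.3200
ω₃ (RL) = (vx + vy − k·ωz)/r = -0.7840/0.05 = -15.6800
ω₄ (RR) = (vx − vy + k·ωz)/r = 0.2840/0.05 = 5.6800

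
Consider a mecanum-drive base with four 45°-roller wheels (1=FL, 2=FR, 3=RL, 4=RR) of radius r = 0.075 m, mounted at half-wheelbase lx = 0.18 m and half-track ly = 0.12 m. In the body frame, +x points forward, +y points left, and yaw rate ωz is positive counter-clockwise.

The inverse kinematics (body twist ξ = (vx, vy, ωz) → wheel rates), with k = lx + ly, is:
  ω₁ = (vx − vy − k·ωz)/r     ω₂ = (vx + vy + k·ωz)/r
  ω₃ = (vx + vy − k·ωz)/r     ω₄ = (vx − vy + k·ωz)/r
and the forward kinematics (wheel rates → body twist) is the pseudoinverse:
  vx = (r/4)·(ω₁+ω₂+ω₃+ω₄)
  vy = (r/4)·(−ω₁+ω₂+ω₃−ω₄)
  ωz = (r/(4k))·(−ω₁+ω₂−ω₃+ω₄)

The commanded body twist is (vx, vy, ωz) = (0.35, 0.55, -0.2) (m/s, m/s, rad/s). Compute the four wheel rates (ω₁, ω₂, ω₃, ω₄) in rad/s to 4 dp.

(-1.8667, 11.2000, 12.8000, -3.4667)

k = lx + ly = 0.18 + 0.12 = 0.3000;  k·ωz = 0.3000·-0.2 = -0.0600
ω₁ (FL) = (vx − vy − k·ωz)/r = -0.1400/0.075 = -1.8667
ω₂ (FR) = (vx + vy + k·ωz)/r = 0.8400/0.075 = 11.2000
ω₃ (RL) = (vx + vy − k·ωz)/r = 0.9600/0.075 = 12.8000
ω₄ (RR) = (vx − vy + k·ωz)/r = -0.2600/0.075 = -3.4667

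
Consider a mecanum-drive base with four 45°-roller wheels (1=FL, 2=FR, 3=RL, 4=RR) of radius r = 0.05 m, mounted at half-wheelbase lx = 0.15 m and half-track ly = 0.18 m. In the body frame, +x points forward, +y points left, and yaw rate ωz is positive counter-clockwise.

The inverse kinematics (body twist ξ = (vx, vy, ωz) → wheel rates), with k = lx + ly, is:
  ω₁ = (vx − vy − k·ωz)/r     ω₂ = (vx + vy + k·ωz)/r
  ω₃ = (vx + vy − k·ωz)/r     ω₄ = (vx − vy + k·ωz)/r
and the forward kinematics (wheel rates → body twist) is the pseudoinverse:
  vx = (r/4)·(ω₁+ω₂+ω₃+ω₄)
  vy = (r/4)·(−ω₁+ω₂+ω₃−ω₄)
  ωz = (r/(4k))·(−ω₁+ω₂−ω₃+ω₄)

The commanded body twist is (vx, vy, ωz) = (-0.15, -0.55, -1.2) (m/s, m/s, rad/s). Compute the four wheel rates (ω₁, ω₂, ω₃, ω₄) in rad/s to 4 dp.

k = lx + ly = 0.15 + 0.18 = 0.3300;  k·ωz = 0.3300·-1.2 = -0.3960
ω₁ (FL) = (vx − vy − k·ωz)/r = 0.7960/0.05 = 15.9200
ω₂ (FR) = (vx + vy + k·ωz)/r = -1.0960/0.05 = -21.9200
ω₃ (RL) = (vx + vy − k·ωz)/r = -0.3040/0.05 = -6.0800
ω₄ (RR) = (vx − vy + k·ωz)/r = 0.0040/0.05 = 0.0800

(15.9200, -21.9200, -6.0800, 0.0800)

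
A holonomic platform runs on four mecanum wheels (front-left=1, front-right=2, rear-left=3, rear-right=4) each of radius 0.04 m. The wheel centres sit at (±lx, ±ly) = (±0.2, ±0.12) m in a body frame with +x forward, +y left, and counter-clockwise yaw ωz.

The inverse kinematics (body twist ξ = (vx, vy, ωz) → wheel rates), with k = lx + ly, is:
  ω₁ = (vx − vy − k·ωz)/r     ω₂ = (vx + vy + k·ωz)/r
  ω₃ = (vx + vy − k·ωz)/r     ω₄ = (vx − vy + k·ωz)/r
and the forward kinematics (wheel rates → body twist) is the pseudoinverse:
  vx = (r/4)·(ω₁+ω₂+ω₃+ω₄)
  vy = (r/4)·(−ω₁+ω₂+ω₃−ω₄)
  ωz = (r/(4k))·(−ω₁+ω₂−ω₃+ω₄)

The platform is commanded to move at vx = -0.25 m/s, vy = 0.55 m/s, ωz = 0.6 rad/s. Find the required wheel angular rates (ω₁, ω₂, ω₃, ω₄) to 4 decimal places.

(-24.8000, 12.3000, 2.7000, -15.2000)

k = lx + ly = 0.2 + 0.12 = 0.3200;  k·ωz = 0.3200·0.6 = 0.1920
ω₁ (FL) = (vx − vy − k·ωz)/r = -0.9920/0.04 = -24.8000
ω₂ (FR) = (vx + vy + k·ωz)/r = 0.4920/0.04 = 12.3000
ω₃ (RL) = (vx + vy − k·ωz)/r = 0.1080/0.04 = 2.7000
ω₄ (RR) = (vx − vy + k·ωz)/r = -0.6080/0.04 = -15.2000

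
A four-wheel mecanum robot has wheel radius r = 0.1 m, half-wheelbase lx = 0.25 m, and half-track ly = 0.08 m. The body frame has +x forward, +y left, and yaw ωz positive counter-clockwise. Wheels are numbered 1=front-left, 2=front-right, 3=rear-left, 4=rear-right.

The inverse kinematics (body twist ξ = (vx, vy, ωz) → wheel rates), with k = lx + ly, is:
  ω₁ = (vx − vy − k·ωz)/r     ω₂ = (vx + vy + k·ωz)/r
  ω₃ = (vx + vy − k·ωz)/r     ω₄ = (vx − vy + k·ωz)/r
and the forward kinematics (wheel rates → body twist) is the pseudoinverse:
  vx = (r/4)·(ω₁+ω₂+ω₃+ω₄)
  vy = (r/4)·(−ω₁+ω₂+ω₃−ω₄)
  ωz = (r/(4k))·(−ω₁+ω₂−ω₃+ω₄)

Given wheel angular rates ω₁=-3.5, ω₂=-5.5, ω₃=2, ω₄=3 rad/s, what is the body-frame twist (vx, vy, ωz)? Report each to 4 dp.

(-0.1000, -0.0750, -0.0758)

k = lx + ly = 0.25 + 0.08 = 0.3300
ω₁+ω₂+ω₃+ω₄ = -4.0000  →  vx = (0.1/4)·-4.0000 = -0.1000
−ω₁+ω₂+ω₃−ω₄ = -3.0000  →  vy = (0.1/4)·-3.0000 = -0.0750
−ω₁+ω₂−ω₃+ω₄ = -1.0000  →  ωz = (0.1/1.3200)·-1.0000 = -0.0758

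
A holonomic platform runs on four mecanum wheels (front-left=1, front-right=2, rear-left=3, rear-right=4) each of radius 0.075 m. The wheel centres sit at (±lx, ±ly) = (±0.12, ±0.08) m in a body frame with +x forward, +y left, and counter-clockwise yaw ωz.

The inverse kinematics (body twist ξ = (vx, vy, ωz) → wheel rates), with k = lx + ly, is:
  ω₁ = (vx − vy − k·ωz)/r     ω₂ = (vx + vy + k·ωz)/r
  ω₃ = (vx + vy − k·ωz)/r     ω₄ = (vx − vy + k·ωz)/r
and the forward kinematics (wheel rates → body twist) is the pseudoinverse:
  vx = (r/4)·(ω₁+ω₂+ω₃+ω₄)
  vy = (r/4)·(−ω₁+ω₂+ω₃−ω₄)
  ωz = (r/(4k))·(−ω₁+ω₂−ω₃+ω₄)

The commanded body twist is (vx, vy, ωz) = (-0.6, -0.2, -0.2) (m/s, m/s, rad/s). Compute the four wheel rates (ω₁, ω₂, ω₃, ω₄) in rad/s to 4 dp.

(-4.8000, -11.2000, -10.1333, -5.8667)

k = lx + ly = 0.12 + 0.08 = 0.2000;  k·ωz = 0.2000·-0.2 = -0.0400
ω₁ (FL) = (vx − vy − k·ωz)/r = -0.3600/0.075 = -4.8000
ω₂ (FR) = (vx + vy + k·ωz)/r = -0.8400/0.075 = -11.2000
ω₃ (RL) = (vx + vy − k·ωz)/r = -0.7600/0.075 = -10.1333
ω₄ (RR) = (vx − vy + k·ωz)/r = -0.4400/0.075 = -5.8667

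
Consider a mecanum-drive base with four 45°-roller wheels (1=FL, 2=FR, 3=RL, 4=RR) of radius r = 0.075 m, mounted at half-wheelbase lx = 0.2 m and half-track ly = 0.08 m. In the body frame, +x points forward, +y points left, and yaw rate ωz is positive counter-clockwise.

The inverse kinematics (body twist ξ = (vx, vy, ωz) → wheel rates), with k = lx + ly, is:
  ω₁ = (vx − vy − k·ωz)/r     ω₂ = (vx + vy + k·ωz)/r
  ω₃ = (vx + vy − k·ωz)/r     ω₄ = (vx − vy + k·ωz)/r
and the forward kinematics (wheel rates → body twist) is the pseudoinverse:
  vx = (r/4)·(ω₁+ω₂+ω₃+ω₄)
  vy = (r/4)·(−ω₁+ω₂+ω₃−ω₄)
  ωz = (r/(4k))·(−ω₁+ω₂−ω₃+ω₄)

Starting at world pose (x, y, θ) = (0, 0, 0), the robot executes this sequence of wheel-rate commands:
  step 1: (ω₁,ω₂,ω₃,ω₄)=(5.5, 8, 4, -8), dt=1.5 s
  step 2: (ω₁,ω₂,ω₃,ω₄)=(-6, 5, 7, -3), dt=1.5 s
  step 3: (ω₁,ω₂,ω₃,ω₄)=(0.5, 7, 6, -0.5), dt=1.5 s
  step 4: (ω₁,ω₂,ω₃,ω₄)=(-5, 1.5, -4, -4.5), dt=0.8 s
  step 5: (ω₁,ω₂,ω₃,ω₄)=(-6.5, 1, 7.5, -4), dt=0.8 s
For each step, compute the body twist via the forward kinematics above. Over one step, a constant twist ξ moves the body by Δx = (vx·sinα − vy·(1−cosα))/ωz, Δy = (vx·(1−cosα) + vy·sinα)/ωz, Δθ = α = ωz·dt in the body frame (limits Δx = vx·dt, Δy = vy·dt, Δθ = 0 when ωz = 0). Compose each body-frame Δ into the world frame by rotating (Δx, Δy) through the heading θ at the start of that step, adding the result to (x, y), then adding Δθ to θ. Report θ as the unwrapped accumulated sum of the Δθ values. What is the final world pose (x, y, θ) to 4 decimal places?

(1.5153, 0.9351, -0.7467)

step 1: ξ=(vx,vy,ωz)=(0.1781, 0.2719, -0.6362), dt=1.5 → body Δ=(0.4087, 0.2306, -0.9542) → world pose (0.4087, 0.2306, -0.9542)
step 2: ξ=(vx,vy,ωz)=(0.0563, 0.3937, 0.0670), dt=1.5 → body Δ=(0.0546, 0.5939, 0.1004) → world pose (0.9248, 0.5294, -0.8538)
step 3: ξ=(vx,vy,ωz)=(0.2437, 0.2437, 0.0000), dt=1.5 → body Δ=(0.3656, 0.3656, 0.0000) → world pose (1.4406, 0.4941, -0.8538)
step 4: ξ=(vx,vy,ωz)=(-0.2250, 0.1312, 0.4018), dt=0.8 → body Δ=(-0.1936, 0.0745, 0.3214) → world pose (1.3696, 0.6890, -0.5324)
step 5: ξ=(vx,vy,ωz)=(-0.0375, 0.3563, -0.2679), dt=0.8 → body Δ=(0.0006, 0.2860, -0.2143) → world pose (1.5153, 0.9351, -0.7467)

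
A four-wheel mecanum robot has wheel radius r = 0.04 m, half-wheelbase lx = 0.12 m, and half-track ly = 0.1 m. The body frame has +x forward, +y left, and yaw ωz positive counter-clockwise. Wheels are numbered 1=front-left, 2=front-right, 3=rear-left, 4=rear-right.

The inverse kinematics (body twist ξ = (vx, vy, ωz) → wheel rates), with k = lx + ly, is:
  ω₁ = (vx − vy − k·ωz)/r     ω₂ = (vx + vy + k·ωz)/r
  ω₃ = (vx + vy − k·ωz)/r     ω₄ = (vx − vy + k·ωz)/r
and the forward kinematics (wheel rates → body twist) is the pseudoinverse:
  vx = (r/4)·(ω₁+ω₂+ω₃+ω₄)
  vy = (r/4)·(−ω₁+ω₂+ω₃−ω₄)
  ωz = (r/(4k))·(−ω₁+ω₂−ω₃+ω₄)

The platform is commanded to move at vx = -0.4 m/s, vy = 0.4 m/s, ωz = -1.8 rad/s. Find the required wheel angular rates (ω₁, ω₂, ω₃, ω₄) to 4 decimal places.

(-10.1000, -9.9000, 9.9000, -29.9000)

k = lx + ly = 0.12 + 0.1 = 0.2200;  k·ωz = 0.2200·-1.8 = -0.3960
ω₁ (FL) = (vx − vy − k·ωz)/r = -0.4040/0.04 = -10.1000
ω₂ (FR) = (vx + vy + k·ωz)/r = -0.3960/0.04 = -9.9000
ω₃ (RL) = (vx + vy − k·ωz)/r = 0.3960/0.04 = 9.9000
ω₄ (RR) = (vx − vy + k·ωz)/r = -1.1960/0.04 = -29.9000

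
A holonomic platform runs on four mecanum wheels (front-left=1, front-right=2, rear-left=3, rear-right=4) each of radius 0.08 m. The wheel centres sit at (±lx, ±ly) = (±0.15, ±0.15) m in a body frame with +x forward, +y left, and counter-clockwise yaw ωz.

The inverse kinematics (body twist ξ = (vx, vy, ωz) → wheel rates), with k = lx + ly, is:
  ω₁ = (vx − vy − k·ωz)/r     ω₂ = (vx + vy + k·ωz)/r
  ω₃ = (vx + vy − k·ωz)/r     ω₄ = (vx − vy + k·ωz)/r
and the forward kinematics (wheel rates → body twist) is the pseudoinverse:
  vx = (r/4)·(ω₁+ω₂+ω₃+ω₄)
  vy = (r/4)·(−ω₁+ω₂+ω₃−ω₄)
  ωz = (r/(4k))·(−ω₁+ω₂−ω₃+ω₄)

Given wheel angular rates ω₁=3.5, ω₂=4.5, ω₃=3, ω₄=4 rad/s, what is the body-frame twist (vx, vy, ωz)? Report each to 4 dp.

(0.3000, 0.0000, 0.1333)

k = lx + ly = 0.15 + 0.15 = 0.3000
ω₁+ω₂+ω₃+ω₄ = 15.0000  →  vx = (0.08/4)·15.0000 = 0.3000
−ω₁+ω₂+ω₃−ω₄ = 0.0000  →  vy = (0.08/4)·0.0000 = 0.0000
−ω₁+ω₂−ω₃+ω₄ = 2.0000  →  ωz = (0.08/1.2000)·2.0000 = 0.1333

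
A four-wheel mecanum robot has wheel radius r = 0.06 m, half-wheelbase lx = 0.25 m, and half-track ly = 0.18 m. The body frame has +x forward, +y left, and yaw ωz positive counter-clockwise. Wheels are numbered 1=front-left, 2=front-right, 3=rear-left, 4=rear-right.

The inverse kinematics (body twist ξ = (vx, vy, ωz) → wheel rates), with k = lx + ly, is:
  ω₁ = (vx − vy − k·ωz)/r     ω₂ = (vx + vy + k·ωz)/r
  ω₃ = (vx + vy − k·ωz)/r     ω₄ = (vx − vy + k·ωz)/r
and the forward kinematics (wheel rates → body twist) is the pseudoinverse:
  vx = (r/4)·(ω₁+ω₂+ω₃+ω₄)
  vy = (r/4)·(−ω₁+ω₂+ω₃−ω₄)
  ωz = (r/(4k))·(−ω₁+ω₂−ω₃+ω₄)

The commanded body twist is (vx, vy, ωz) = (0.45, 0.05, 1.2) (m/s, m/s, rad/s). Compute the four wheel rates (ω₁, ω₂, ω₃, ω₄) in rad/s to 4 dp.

(-1.9333, 16.9333, -0.2667, 15.2667)

k = lx + ly = 0.25 + 0.18 = 0.4300;  k·ωz = 0.4300·1.2 = 0.5160
ω₁ (FL) = (vx − vy − k·ωz)/r = -0.1160/0.06 = -1.9333
ω₂ (FR) = (vx + vy + k·ωz)/r = 1.0160/0.06 = 16.9333
ω₃ (RL) = (vx + vy − k·ωz)/r = -0.0160/0.06 = -0.2667
ω₄ (RR) = (vx − vy + k·ωz)/r = 0.9160/0.06 = 15.2667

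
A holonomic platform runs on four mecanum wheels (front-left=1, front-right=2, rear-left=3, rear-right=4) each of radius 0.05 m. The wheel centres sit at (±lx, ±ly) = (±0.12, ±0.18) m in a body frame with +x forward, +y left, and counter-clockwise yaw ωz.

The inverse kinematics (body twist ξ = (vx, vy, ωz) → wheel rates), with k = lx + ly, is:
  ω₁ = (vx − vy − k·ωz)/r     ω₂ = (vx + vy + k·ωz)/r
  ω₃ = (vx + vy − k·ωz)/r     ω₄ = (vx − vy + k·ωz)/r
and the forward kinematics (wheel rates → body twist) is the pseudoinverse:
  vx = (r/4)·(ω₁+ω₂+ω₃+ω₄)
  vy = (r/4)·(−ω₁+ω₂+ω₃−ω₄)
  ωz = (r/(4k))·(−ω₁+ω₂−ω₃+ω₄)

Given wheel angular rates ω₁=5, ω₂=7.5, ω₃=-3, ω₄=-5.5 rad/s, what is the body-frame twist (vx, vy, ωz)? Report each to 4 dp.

k = lx + ly = 0.12 + 0.18 = 0.3000
ω₁+ω₂+ω₃+ω₄ = 4.0000  →  vx = (0.05/4)·4.0000 = 0.0500
−ω₁+ω₂+ω₃−ω₄ = 5.0000  →  vy = (0.05/4)·5.0000 = 0.0625
−ω₁+ω₂−ω₃+ω₄ = 0.0000  →  ωz = (0.05/1.2000)·0.0000 = 0.0000

(0.0500, 0.0625, 0.0000)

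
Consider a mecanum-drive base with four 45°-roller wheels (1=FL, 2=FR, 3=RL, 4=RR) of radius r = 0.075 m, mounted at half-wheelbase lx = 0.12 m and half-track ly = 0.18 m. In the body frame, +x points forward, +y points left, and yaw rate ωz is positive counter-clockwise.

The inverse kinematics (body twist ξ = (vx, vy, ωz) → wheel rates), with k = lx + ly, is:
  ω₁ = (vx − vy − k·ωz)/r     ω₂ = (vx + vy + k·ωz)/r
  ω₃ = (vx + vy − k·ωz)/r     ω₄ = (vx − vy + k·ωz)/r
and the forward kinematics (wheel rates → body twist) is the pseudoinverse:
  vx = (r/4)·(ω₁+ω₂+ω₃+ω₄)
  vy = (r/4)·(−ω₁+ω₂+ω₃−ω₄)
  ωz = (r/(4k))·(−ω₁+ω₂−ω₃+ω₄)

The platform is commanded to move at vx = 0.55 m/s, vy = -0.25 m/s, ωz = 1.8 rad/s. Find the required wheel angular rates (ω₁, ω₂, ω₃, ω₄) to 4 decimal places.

k = lx + ly = 0.12 + 0.18 = 0.3000;  k·ωz = 0.3000·1.8 = 0.5400
ω₁ (FL) = (vx − vy − k·ωz)/r = 0.2600/0.075 = 3.4667
ω₂ (FR) = (vx + vy + k·ωz)/r = 0.8400/0.075 = 11.2000
ω₃ (RL) = (vx + vy − k·ωz)/r = -0.2400/0.075 = -3.2000
ω₄ (RR) = (vx − vy + k·ωz)/r = 1.3400/0.075 = 17.8667

(3.4667, 11.2000, -3.2000, 17.8667)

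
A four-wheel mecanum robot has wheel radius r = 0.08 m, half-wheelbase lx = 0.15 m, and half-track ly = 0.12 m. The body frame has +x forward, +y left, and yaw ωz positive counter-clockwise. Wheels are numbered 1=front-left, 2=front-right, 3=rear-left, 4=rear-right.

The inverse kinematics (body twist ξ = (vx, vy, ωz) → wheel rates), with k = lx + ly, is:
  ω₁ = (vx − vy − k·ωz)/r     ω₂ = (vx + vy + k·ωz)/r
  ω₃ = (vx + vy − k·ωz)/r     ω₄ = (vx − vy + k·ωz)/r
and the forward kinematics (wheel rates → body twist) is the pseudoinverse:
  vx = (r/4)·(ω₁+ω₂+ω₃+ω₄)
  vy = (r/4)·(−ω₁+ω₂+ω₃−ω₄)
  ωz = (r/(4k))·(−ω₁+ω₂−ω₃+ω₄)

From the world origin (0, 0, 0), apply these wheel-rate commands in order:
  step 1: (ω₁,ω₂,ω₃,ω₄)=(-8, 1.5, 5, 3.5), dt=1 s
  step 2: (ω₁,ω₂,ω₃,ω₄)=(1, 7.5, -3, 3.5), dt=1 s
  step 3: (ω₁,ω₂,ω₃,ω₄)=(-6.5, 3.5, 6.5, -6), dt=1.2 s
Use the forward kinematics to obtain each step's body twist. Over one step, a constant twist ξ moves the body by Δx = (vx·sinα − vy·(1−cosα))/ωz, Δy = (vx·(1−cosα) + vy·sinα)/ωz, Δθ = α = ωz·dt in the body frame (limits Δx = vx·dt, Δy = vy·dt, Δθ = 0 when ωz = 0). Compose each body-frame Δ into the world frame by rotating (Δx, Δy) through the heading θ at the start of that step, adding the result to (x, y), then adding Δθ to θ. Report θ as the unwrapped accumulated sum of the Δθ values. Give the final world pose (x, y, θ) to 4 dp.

step 1: ξ=(vx,vy,ωz)=(0.0400, 0.2200, 0.5926), dt=1.0 → body Δ=(-0.0256, 0.2189, 0.5926) → world pose (-0.0256, 0.2189, 0.5926)
step 2: ξ=(vx,vy,ωz)=(0.1800, 0.0000, 0.9630), dt=1.0 → body Δ=(0.1534, 0.0802, 0.9630) → world pose (0.0569, 0.3711, 1.5556)
step 3: ξ=(vx,vy,ωz)=(-0.0500, 0.4500, -0.1852), dt=1.2 → body Δ=(0.0002, 0.5422, -0.2222) → world pose (-0.4852, 0.3796, 1.3333)

(-0.4852, 0.3796, 1.3333)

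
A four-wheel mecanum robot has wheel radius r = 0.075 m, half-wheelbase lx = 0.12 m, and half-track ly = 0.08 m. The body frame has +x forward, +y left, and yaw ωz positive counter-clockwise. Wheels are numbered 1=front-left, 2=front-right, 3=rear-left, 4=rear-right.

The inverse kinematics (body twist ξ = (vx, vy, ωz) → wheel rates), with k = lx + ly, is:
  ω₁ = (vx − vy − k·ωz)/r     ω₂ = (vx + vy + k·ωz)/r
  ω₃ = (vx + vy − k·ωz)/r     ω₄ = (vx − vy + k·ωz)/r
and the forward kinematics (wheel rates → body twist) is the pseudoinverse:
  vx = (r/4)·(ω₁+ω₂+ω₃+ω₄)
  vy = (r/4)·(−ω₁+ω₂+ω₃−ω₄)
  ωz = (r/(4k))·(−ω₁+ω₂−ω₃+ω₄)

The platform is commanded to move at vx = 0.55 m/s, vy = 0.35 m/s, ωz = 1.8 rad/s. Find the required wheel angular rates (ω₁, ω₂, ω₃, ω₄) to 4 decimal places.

k = lx + ly = 0.12 + 0.08 = 0.2000;  k·ωz = 0.2000·1.8 = 0.3600
ω₁ (FL) = (vx − vy − k·ωz)/r = -0.1600/0.075 = -2.1333
ω₂ (FR) = (vx + vy + k·ωz)/r = 1.2600/0.075 = 16.8000
ω₃ (RL) = (vx + vy − k·ωz)/r = 0.5400/0.075 = 7.2000
ω₄ (RR) = (vx − vy + k·ωz)/r = 0.5600/0.075 = 7.4667

(-2.1333, 16.8000, 7.2000, 7.4667)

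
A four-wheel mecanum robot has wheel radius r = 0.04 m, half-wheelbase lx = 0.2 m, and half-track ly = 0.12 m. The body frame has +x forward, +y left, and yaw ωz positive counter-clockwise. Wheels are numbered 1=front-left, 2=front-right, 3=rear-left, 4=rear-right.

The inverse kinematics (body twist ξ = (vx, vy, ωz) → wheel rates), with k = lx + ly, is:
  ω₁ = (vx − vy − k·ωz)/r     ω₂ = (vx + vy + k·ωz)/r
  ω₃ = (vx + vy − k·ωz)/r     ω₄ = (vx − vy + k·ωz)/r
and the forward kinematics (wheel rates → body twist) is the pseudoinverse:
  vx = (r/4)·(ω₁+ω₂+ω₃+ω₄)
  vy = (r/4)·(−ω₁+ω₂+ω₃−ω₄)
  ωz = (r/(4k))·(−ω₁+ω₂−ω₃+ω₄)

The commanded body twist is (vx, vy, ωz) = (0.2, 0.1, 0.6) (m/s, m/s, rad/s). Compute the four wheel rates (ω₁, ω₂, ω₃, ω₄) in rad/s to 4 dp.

(-2.3000, 12.3000, 2.7000, 7.3000)

k = lx + ly = 0.2 + 0.12 = 0.3200;  k·ωz = 0.3200·0.6 = 0.1920
ω₁ (FL) = (vx − vy − k·ωz)/r = -0.0920/0.04 = -2.3000
ω₂ (FR) = (vx + vy + k·ωz)/r = 0.4920/0.04 = 12.3000
ω₃ (RL) = (vx + vy − k·ωz)/r = 0.1080/0.04 = 2.7000
ω₄ (RR) = (vx − vy + k·ωz)/r = 0.2920/0.04 = 7.3000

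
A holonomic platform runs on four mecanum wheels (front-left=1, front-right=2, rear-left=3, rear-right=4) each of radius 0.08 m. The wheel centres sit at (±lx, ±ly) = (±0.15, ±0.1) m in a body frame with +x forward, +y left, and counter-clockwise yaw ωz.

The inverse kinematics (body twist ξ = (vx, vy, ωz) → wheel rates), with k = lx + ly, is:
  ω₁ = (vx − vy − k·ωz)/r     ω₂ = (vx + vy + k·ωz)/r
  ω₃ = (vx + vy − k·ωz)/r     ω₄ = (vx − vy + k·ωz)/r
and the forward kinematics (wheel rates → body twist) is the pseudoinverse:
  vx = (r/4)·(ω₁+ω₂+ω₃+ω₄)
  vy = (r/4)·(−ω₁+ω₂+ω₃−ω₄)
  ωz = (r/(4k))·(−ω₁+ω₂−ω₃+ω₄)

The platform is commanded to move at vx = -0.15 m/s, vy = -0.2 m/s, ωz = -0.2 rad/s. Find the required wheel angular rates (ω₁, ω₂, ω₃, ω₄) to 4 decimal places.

k = lx + ly = 0.15 + 0.1 = 0.2500;  k·ωz = 0.2500·-0.2 = -0.0500
ω₁ (FL) = (vx − vy − k·ωz)/r = 0.1000/0.08 = 1.2500
ω₂ (FR) = (vx + vy + k·ωz)/r = -0.4000/0.08 = -5.0000
ω₃ (RL) = (vx + vy − k·ωz)/r = -0.3000/0.08 = -3.7500
ω₄ (RR) = (vx − vy + k·ωz)/r = 0.0000/0.08 = 0.0000

(1.2500, -5.0000, -3.7500, 0.0000)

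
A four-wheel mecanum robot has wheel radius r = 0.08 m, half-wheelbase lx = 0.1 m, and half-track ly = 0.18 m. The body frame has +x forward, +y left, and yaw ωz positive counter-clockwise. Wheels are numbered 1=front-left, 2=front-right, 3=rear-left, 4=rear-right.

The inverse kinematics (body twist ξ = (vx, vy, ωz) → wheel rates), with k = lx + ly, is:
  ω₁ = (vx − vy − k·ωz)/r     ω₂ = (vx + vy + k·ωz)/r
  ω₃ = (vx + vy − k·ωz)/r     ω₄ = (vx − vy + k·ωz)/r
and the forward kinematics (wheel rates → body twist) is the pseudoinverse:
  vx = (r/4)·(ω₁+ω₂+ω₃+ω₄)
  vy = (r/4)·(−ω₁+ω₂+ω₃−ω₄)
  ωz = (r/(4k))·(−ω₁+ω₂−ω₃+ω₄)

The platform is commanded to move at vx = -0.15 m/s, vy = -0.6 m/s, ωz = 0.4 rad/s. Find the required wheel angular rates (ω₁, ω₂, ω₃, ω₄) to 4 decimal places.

(4.2250, -7.9750, -10.7750, 7.0250)

k = lx + ly = 0.1 + 0.18 = 0.2800;  k·ωz = 0.2800·0.4 = 0.1120
ω₁ (FL) = (vx − vy − k·ωz)/r = 0.3380/0.08 = 4.2250
ω₂ (FR) = (vx + vy + k·ωz)/r = -0.6380/0.08 = -7.9750
ω₃ (RL) = (vx + vy − k·ωz)/r = -0.8620/0.08 = -10.7750
ω₄ (RR) = (vx − vy + k·ωz)/r = 0.5620/0.08 = 7.0250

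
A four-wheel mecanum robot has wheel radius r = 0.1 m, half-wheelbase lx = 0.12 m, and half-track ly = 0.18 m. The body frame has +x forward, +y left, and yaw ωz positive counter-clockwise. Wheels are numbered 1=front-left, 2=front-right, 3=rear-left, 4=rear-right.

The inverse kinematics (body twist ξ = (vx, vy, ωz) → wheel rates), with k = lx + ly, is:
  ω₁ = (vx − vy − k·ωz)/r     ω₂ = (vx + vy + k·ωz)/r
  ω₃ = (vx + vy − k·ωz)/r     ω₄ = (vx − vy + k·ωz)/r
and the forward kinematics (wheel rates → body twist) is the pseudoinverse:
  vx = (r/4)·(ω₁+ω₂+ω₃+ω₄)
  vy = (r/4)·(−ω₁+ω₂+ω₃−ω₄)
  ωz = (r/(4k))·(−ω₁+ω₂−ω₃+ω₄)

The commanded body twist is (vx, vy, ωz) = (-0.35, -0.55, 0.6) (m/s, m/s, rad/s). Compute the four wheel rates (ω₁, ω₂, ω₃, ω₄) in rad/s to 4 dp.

(0.2000, -7.2000, -10.8000, 3.8000)

k = lx + ly = 0.12 + 0.18 = 0.3000;  k·ωz = 0.3000·0.6 = 0.1800
ω₁ (FL) = (vx − vy − k·ωz)/r = 0.0200/0.1 = 0.2000
ω₂ (FR) = (vx + vy + k·ωz)/r = -0.7200/0.1 = -7.2000
ω₃ (RL) = (vx + vy − k·ωz)/r = -1.0800/0.1 = -10.8000
ω₄ (RR) = (vx − vy + k·ωz)/r = 0.3800/0.1 = 3.8000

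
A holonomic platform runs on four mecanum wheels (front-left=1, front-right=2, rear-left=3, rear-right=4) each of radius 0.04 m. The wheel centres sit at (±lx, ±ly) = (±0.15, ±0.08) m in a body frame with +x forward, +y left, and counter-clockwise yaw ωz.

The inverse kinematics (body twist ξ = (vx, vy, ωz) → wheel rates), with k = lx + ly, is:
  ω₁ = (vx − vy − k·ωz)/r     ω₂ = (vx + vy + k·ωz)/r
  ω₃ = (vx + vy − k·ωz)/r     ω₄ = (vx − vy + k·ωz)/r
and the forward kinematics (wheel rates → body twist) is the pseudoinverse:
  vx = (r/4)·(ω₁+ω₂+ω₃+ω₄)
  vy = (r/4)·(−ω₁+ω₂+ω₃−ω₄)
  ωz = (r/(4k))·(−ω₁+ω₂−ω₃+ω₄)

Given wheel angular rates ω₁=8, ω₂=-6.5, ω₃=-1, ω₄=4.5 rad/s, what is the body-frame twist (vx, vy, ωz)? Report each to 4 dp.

(0.0500, -0.2000, -0.3913)

k = lx + ly = 0.15 + 0.08 = 0.2300
ω₁+ω₂+ω₃+ω₄ = 5.0000  →  vx = (0.04/4)·5.0000 = 0.0500
−ω₁+ω₂+ω₃−ω₄ = -20.0000  →  vy = (0.04/4)·-20.0000 = -0.2000
−ω₁+ω₂−ω₃+ω₄ = -9.0000  →  ωz = (0.04/0.9200)·-9.0000 = -0.3913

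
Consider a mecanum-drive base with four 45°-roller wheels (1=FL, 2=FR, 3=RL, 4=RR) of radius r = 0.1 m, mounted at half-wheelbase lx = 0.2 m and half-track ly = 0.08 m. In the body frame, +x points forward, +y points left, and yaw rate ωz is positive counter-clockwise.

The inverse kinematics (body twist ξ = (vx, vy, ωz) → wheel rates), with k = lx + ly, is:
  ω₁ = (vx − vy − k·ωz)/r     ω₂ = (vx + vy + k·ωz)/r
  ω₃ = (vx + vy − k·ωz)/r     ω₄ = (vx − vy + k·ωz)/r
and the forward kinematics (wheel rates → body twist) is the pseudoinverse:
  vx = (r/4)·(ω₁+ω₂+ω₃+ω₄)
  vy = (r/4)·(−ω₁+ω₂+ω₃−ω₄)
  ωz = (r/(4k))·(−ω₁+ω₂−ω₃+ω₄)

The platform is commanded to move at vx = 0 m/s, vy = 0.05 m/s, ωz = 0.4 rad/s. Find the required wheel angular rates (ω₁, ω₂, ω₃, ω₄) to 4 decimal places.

(-1.6200, 1.6200, -0.6200, 0.6200)

k = lx + ly = 0.2 + 0.08 = 0.2800;  k·ωz = 0.2800·0.4 = 0.1120
ω₁ (FL) = (vx − vy − k·ωz)/r = -0.1620/0.1 = -1.6200
ω₂ (FR) = (vx + vy + k·ωz)/r = 0.1620/0.1 = 1.6200
ω₃ (RL) = (vx + vy − k·ωz)/r = -0.0620/0.1 = -0.6200
ω₄ (RR) = (vx − vy + k·ωz)/r = 0.0620/0.1 = 0.6200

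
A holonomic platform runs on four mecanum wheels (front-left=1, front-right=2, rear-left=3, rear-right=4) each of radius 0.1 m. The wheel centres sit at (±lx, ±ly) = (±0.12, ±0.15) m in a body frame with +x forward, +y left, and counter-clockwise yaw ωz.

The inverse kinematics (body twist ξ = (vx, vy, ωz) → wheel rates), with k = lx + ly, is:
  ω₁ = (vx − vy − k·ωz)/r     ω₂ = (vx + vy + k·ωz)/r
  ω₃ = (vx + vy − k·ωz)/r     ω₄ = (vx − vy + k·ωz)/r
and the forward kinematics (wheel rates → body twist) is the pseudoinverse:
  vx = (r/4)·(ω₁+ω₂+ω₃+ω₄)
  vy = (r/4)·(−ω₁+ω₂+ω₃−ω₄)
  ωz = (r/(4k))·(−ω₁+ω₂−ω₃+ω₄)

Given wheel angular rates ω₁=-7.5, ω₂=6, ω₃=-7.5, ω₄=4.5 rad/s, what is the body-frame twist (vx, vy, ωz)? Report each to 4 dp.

(-0.1125, 0.0375, 2.3611)

k = lx + ly = 0.12 + 0.15 = 0.2700
ω₁+ω₂+ω₃+ω₄ = -4.5000  →  vx = (0.1/4)·-4.5000 = -0.1125
−ω₁+ω₂+ω₃−ω₄ = 1.5000  →  vy = (0.1/4)·1.5000 = 0.0375
−ω₁+ω₂−ω₃+ω₄ = 25.5000  →  ωz = (0.1/1.0800)·25.5000 = 2.3611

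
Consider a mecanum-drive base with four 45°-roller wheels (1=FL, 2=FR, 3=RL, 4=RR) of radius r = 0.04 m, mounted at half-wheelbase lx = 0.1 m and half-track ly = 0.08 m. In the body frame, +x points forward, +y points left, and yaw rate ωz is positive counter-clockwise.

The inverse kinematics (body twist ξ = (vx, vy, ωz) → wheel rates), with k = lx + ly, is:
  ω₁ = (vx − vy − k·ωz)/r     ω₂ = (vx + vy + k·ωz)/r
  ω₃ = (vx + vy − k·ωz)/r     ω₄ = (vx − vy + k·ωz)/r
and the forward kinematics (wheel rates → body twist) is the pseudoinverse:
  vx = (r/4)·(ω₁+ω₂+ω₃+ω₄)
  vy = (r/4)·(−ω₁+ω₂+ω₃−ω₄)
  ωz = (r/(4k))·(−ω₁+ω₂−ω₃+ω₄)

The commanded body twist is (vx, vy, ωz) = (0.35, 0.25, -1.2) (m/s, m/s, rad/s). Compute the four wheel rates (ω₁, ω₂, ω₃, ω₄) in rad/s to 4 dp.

(7.9000, 9.6000, 20.4000, -2.9000)

k = lx + ly = 0.1 + 0.08 = 0.1800;  k·ωz = 0.1800·-1.2 = -0.2160
ω₁ (FL) = (vx − vy − k·ωz)/r = 0.3160/0.04 = 7.9000
ω₂ (FR) = (vx + vy + k·ωz)/r = 0.3840/0.04 = 9.6000
ω₃ (RL) = (vx + vy − k·ωz)/r = 0.8160/0.04 = 20.4000
ω₄ (RR) = (vx − vy + k·ωz)/r = -0.1160/0.04 = -2.9000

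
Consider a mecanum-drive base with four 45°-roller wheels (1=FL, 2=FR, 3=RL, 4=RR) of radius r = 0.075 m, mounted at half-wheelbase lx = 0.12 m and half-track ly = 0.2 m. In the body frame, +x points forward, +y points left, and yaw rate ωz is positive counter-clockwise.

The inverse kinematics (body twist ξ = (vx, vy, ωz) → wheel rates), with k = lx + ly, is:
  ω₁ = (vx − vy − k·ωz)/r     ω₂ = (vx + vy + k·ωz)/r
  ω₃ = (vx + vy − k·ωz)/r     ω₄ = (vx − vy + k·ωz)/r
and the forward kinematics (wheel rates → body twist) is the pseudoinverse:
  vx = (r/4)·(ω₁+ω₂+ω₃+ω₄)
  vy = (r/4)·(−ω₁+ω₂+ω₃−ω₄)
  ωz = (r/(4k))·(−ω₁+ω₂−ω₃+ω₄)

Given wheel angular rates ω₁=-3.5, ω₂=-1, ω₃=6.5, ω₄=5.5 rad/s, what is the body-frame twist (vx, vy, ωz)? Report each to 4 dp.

(0.1406, 0.0656, 0.0879)

k = lx + ly = 0.12 + 0.2 = 0.3200
ω₁+ω₂+ω₃+ω₄ = 7.5000  →  vx = (0.075/4)·7.5000 = 0.1406
−ω₁+ω₂+ω₃−ω₄ = 3.5000  →  vy = (0.075/4)·3.5000 = 0.0656
−ω₁+ω₂−ω₃+ω₄ = 1.5000  →  ωz = (0.075/1.2800)·1.5000 = 0.0879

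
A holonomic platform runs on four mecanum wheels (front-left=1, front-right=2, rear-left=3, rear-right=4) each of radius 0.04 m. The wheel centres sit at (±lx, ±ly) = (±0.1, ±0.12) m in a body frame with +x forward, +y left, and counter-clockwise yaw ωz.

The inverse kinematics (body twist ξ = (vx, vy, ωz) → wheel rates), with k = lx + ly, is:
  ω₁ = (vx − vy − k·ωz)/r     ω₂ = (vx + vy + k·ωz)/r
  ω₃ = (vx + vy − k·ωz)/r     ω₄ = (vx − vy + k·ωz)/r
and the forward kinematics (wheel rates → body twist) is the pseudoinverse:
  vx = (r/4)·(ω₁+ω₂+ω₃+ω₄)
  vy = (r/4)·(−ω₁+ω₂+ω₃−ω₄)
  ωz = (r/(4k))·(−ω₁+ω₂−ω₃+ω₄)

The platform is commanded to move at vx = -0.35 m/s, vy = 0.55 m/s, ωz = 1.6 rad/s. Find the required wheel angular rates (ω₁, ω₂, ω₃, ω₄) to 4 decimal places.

k = lx + ly = 0.1 + 0.12 = 0.2200;  k·ωz = 0.2200·1.6 = 0.3520
ω₁ (FL) = (vx − vy − k·ωz)/r = -1.2520/0.04 = -31.3000
ω₂ (FR) = (vx + vy + k·ωz)/r = 0.5520/0.04 = 13.8000
ω₃ (RL) = (vx + vy − k·ωz)/r = -0.1520/0.04 = -3.8000
ω₄ (RR) = (vx − vy + k·ωz)/r = -0.5480/0.04 = -13.7000

(-31.3000, 13.8000, -3.8000, -13.7000)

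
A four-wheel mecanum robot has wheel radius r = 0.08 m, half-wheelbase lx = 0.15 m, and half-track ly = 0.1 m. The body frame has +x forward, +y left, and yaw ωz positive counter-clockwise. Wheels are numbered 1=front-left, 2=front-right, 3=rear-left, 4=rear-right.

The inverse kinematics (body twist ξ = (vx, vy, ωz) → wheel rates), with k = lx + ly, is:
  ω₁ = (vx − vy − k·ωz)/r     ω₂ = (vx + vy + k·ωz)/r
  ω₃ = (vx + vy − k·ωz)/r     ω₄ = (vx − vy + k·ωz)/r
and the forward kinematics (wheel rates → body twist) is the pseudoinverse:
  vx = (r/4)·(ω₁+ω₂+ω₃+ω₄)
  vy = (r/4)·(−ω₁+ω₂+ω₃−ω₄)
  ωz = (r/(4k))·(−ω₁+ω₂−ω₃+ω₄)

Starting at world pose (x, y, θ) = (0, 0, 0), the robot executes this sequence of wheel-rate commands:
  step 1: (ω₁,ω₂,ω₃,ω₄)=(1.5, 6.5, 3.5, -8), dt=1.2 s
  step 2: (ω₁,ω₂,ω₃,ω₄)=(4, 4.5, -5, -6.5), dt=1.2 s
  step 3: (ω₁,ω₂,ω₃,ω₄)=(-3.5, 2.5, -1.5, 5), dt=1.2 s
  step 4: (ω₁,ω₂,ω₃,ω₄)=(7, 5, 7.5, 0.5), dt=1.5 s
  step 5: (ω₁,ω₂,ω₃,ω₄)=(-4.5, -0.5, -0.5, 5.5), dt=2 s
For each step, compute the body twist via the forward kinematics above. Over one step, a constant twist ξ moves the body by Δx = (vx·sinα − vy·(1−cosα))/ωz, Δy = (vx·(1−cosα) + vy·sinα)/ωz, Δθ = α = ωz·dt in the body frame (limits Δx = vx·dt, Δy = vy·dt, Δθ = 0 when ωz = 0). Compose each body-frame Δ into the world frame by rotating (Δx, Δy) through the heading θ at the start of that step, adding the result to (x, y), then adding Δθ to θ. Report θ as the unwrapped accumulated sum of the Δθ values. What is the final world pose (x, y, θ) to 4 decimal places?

(0.8196, 0.4478, 1.0000)

step 1: ξ=(vx,vy,ωz)=(0.0700, 0.3300, -0.5200), dt=1.2 → body Δ=(0.1982, 0.3454, -0.6240) → world pose (0.1982, 0.3454, -0.6240)
step 2: ξ=(vx,vy,ωz)=(-0.0600, 0.0400, -0.0800), dt=1.2 → body Δ=(-0.0696, 0.0514, -0.0960) → world pose (0.1718, 0.4278, -0.7200)
step 3: ξ=(vx,vy,ωz)=(0.0500, -0.0100, 1.0000), dt=1.2 → body Δ=(0.0530, 0.0226, 1.2000) → world pose (0.2265, 0.4098, 0.4800)
step 4: ξ=(vx,vy,ωz)=(0.4000, 0.1000, -0.7200), dt=1.5 → body Δ=(0.5634, -0.1712, -1.0800) → world pose (0.8053, 0.5181, -0.6000)
step 5: ξ=(vx,vy,ωz)=(0.0000, -0.0400, 0.8000), dt=2.0 → body Δ=(0.0515, -0.0500, 1.6000) → world pose (0.8196, 0.4478, 1.0000)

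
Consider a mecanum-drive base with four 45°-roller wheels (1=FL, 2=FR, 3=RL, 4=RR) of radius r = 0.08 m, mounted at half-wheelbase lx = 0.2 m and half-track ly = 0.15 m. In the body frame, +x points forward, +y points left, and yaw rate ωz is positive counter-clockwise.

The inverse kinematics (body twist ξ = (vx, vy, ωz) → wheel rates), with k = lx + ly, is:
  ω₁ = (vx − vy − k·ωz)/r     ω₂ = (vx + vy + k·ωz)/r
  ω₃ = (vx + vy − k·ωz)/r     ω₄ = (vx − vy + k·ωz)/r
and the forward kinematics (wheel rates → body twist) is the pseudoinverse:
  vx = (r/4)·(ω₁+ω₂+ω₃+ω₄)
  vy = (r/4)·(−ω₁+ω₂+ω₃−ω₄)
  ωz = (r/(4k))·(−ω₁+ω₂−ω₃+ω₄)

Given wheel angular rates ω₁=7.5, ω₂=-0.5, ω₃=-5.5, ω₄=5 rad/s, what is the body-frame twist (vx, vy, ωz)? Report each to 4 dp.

k = lx + ly = 0.2 + 0.15 = 0.3500
ω₁+ω₂+ω₃+ω₄ = 6.5000  →  vx = (0.08/4)·6.5000 = 0.1300
−ω₁+ω₂+ω₃−ω₄ = -18.5000  →  vy = (0.08/4)·-18.5000 = -0.3700
−ω₁+ω₂−ω₃+ω₄ = 2.5000  →  ωz = (0.08/1.4000)·2.5000 = 0.1429

(0.1300, -0.3700, 0.1429)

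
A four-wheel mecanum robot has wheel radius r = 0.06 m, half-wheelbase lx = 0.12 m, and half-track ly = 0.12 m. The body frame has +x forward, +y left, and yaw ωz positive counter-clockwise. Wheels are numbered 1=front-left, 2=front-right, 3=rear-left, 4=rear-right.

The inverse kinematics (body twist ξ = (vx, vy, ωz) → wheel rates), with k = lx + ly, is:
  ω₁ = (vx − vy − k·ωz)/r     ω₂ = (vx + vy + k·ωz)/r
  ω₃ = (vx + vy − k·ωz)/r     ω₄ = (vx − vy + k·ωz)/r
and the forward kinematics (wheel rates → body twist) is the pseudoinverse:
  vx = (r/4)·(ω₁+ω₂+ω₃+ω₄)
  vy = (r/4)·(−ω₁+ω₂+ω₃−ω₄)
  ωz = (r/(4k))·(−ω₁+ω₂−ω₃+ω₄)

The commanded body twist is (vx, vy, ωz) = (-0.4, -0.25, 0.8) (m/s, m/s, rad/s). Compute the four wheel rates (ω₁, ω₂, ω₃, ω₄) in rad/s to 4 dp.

k = lx + ly = 0.12 + 0.12 = 0.2400;  k·ωz = 0.2400·0.8 = 0.1920
ω₁ (FL) = (vx − vy − k·ωz)/r = -0.3420/0.06 = -5.7000
ω₂ (FR) = (vx + vy + k·ωz)/r = -0.4580/0.06 = -7.6333
ω₃ (RL) = (vx + vy − k·ωz)/r = -0.8420/0.06 = -14.0333
ω₄ (RR) = (vx − vy + k·ωz)/r = 0.0420/0.06 = 0.7000

(-5.7000, -7.6333, -14.0333, 0.7000)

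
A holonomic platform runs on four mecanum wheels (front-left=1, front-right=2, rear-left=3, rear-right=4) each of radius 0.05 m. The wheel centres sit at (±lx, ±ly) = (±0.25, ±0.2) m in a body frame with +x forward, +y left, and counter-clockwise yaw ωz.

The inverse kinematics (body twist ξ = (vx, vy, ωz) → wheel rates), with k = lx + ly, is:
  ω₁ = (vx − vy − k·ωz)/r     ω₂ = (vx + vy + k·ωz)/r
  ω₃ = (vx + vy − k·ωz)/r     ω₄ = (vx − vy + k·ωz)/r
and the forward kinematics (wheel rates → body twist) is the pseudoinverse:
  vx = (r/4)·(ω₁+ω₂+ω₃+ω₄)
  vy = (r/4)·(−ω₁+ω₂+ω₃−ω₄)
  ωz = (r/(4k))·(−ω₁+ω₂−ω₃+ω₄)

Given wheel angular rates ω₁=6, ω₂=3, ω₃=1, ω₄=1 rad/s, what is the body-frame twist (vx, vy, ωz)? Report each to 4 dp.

(0.1375, -0.0375, -0.0833)

k = lx + ly = 0.25 + 0.2 = 0.4500
ω₁+ω₂+ω₃+ω₄ = 11.0000  →  vx = (0.05/4)·11.0000 = 0.1375
−ω₁+ω₂+ω₃−ω₄ = -3.0000  →  vy = (0.05/4)·-3.0000 = -0.0375
−ω₁+ω₂−ω₃+ω₄ = -3.0000  →  ωz = (0.05/1.8000)·-3.0000 = -0.0833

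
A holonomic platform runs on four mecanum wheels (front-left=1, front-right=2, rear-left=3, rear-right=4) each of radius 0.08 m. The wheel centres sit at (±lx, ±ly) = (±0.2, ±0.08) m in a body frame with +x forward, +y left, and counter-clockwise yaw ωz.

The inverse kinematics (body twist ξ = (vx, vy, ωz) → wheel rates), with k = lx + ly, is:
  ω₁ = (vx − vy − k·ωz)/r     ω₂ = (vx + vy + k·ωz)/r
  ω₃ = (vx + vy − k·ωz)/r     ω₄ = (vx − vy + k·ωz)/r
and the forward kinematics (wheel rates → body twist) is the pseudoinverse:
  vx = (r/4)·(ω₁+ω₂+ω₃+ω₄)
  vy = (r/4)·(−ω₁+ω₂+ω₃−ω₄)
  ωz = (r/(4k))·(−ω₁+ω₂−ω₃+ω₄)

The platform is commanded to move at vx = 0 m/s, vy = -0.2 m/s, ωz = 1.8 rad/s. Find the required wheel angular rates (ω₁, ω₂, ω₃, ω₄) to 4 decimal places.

(-3.8000, 3.8000, -8.8000, 8.8000)

k = lx + ly = 0.2 + 0.08 = 0.2800;  k·ωz = 0.2800·1.8 = 0.5040
ω₁ (FL) = (vx − vy − k·ωz)/r = -0.3040/0.08 = -3.8000
ω₂ (FR) = (vx + vy + k·ωz)/r = 0.3040/0.08 = 3.8000
ω₃ (RL) = (vx + vy − k·ωz)/r = -0.7040/0.08 = -8.8000
ω₄ (RR) = (vx − vy + k·ωz)/r = 0.7040/0.08 = 8.8000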